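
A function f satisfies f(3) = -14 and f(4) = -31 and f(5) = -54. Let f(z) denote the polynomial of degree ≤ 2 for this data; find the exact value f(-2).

Evaluate each Lagrange basis at z = -2:
L_0(-2) = (-6)·(-7)/[(-1)·(-2)] = 21
L_1(-2) = (-5)·(-7)/[(1)·(-1)] = -35
L_2(-2) = (-5)·(-6)/[(2)·(1)] = 15
Sum: (-14)·(21) + (-31)·(-35) + (-54)·(15) = -19

-19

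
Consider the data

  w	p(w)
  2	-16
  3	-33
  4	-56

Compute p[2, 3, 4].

p[2,3] = (-33 - (-16)) / (3 - 2) = -17
p[3,4] = (-56 - (-33)) / (4 - 3) = -23
p[2,3,4] = (-23 - (-17)) / (4 - 2) = -3

-3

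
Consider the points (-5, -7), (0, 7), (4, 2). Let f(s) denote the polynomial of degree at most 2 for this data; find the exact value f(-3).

13/10

L_0(-3) = (-3)·(-7)/[(-5)·(-9)] = 7/15
L_1(-3) = (2)·(-7)/[(5)·(-4)] = 7/10
L_2(-3) = (2)·(-3)/[(9)·(4)] = -1/6
Sum: (-7)·(7/15) + 7·(7/10) + 2·(-1/6) = 13/10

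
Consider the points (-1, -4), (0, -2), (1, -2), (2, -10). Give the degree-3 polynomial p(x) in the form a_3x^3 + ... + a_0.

p(x) = -x^3 - x^2 + 2x - 2

L_0(x) = x(x - 1)(x - 2) / [-6] = -(1/6)x^3 + (1/2)x^2 - (1/3)x
L_1(x) = (x + 1)(x - 1)(x - 2) / [2] = (1/2)x^3 - x^2 - (1/2)x + 1
L_2(x) = (x + 1)x(x - 2) / [-2] = -(1/2)x^3 + (1/2)x^2 + x
L_3(x) = (x + 1)x(x - 1) / [6] = (1/6)x^3 - (1/6)x
p(x) = (-4)·L_0 + (-2)·L_1 + (-2)·L_2 + (-10)·L_3
  (-4)·L_0(x) = (2/3)x^3 - 2x^2 + (4/3)x
  (-2)·L_1(x) = -x^3 + 2x^2 + x - 2
  (-2)·L_2(x) = x^3 - x^2 - 2x
  (-10)·L_3(x) = -(5/3)x^3 + (5/3)x
Adding term by term: -x^3 - x^2 + 2x - 2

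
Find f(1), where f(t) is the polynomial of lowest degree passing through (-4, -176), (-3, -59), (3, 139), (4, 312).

L_0(1) = (4)·(-2)·(-3)/[(-1)·(-7)·(-8)] = -3/7
L_1(1) = (5)·(-2)·(-3)/[(1)·(-6)·(-7)] = 5/7
L_2(1) = (5)·(4)·(-3)/[(7)·(6)·(-1)] = 10/7
L_3(1) = (5)·(4)·(-2)/[(8)·(7)·(1)] = -5/7
Sum: (-176)·(-3/7) + (-59)·(5/7) + 139·(10/7) + 312·(-5/7) = 9

9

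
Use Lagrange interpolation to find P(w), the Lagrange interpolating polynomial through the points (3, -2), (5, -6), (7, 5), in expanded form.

L_0(w) = (w - 5)(w - 7) / [8] = (1/8)w^2 - (3/2)w + 35/8
L_1(w) = (w - 3)(w - 7) / [-4] = -(1/4)w^2 + (5/2)w - 21/4
L_2(w) = (w - 3)(w - 5) / [8] = (1/8)w^2 - w + 15/8
P(w) = (-2)·L_0 + (-6)·L_1 + 5·L_2
  (-2)·L_0(w) = -(1/4)w^2 + 3w - 35/4
  (-6)·L_1(w) = (3/2)w^2 - 15w + 63/2
  5·L_2(w) = (5/8)w^2 - 5w + 75/8
Adding term by term: (15/8)w^2 - 17w + 257/8

P(w) = (15/8)w^2 - 17w + 257/8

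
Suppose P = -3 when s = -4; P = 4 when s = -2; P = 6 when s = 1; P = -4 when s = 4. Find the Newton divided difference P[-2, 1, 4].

P[-2,1] = (6 - 4) / (1 - (-2)) = 2/3
P[1,4] = (-4 - 6) / (4 - 1) = -10/3
P[-2,1,4] = (-10/3 - 2/3) / (4 - (-2)) = -2/3

-2/3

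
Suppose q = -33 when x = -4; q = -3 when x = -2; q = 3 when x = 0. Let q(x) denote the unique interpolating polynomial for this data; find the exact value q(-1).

3

L_0(-1) = (1)·(-1)/[(-2)·(-4)] = -1/8
L_1(-1) = (3)·(-1)/[(2)·(-2)] = 3/4
L_2(-1) = (3)·(1)/[(4)·(2)] = 3/8
Sum: (-33)·(-1/8) + (-3)·(3/4) + 3·(3/8) = 3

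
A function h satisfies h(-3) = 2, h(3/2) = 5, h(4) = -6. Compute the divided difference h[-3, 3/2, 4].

-76/105

h[-3,3/2] = (5 - 2) / (3/2 - (-3)) = 2/3
h[3/2,4] = (-6 - 5) / (4 - 3/2) = -22/5
h[-3,3/2,4] = (-22/5 - 2/3) / (4 - (-3)) = -76/105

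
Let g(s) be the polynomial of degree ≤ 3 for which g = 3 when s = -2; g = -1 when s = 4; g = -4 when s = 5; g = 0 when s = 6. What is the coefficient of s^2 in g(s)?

Build the Lagrange basis polynomials:
L_0(s) = (s - 4)(s - 5)(s - 6) / [-336] = -(1/336)s^3 + (5/112)s^2 - (37/168)s + 5/14
L_1(s) = (s + 2)(s - 5)(s - 6) / [12] = (1/12)s^3 - (3/4)s^2 + (2/3)s + 5
L_2(s) = (s + 2)(s - 4)(s - 6) / [-7] = -(1/7)s^3 + (8/7)s^2 - (4/7)s - 48/7
L_3(s) = (s + 2)(s - 4)(s - 5) / [16] = (1/16)s^3 - (7/16)s^2 + (1/8)s + 5/2
g(s) = 3·L_0 + (-1)·L_1 + (-4)·L_2 + 0·L_3
Only the coefficient of s^2 is needed; take it from each L_i and combine:
3·(5/112) + (-1)·(-3/4) + (-4)·(8/7) + 0·(-7/16) = -59/16

-59/16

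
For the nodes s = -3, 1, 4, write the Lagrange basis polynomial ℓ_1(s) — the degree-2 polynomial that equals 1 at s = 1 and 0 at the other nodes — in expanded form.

ℓ_1(s) = (s + 3)(s - 4) / [(4)·(-3)]
       = (s^2 - s - 12) / (-12)

ℓ_1(s) = -(1/12)s^2 + (1/12)s + 1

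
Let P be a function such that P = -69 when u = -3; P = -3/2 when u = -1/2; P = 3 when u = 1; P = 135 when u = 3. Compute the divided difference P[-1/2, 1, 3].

18

P[-1/2,1] = (3 - (-3/2)) / (1 - (-1/2)) = 3
P[1,3] = (135 - 3) / (3 - 1) = 66
P[-1/2,1,3] = (66 - 3) / (3 - (-1/2)) = 18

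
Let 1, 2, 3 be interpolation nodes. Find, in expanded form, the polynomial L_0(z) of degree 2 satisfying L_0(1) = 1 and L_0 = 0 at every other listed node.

L_0(z) = (z - 2)(z - 3) / [(-1)·(-2)]
       = (z^2 - 5z + 6) / (2)

L_0(z) = (1/2)z^2 - (5/2)z + 3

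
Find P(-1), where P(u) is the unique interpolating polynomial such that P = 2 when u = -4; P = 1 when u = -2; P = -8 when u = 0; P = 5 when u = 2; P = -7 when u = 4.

-791/128

L_0(-1) = (1)·(-1)·(-3)·(-5)/[(-2)·(-4)·(-6)·(-8)] = -5/128
L_1(-1) = (3)·(-1)·(-3)·(-5)/[(2)·(-2)·(-4)·(-6)] = 15/32
L_2(-1) = (3)·(1)·(-3)·(-5)/[(4)·(2)·(-2)·(-4)] = 45/64
L_3(-1) = (3)·(1)·(-1)·(-5)/[(6)·(4)·(2)·(-2)] = -5/32
L_4(-1) = (3)·(1)·(-1)·(-3)/[(8)·(6)·(4)·(2)] = 3/128
Sum: 2·(-5/128) + 1·(15/32) + (-8)·(45/64) + 5·(-5/32) + (-7)·(3/128) = -791/128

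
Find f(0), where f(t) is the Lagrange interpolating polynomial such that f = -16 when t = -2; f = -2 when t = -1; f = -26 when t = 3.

4

Evaluate each Lagrange basis at t = 0:
L_0(0) = (1)·(-3)/[(-1)·(-5)] = -3/5
L_1(0) = (2)·(-3)/[(1)·(-4)] = 3/2
L_2(0) = (2)·(1)/[(5)·(4)] = 1/10
Sum: (-16)·(-3/5) + (-2)·(3/2) + (-26)·(1/10) = 4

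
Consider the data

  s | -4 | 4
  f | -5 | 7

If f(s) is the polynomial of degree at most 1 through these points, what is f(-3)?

-7/2

L_0(-3) = (-7)/[(-8)] = 7/8
L_1(-3) = (1)/[(8)] = 1/8
Sum: (-5)·(7/8) + 7·(1/8) = -7/2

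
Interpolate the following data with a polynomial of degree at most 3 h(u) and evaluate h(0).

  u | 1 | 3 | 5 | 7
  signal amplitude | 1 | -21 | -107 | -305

3

Using Newton's divided-difference form:
h[1,3] = (-21 - 1) / (3 - 1) = -11
h[3,5] = (-107 - (-21)) / (5 - 3) = -43
h[5,7] = (-305 - (-107)) / (7 - 5) = -99
h[1,3,5] = (-43 - (-11)) / (5 - 1) = -8
h[3,5,7] = (-99 - (-43)) / (7 - 3) = -14
h[1,3,5,7] = (-14 - (-8)) / (7 - 1) = -1
h(0) = 1 + (-11)·(-1) + (-8)·(-1)·(-3) + (-1)·(-1)·(-3)·(-5) = 3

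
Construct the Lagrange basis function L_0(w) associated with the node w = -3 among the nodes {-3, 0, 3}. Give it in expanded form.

L_0(w) = w(w - 3) / [(-3)·(-6)]
       = (w^2 - 3w) / (18)

L_0(w) = (1/18)w^2 - (1/6)w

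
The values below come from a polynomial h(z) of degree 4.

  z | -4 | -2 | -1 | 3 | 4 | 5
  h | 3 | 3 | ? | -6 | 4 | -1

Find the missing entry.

The 5 known values determine h uniquely (degree ≤ 4).
L_0(-1) = (1)·(-4)·(-5)·(-6)/[(-2)·(-7)·(-8)·(-9)] = -5/42
L_1(-1) = (3)·(-4)·(-5)·(-6)/[(2)·(-5)·(-6)·(-7)] = 6/7
L_2(-1) = (3)·(1)·(-5)·(-6)/[(7)·(5)·(-1)·(-2)] = 9/7
L_3(-1) = (3)·(1)·(-4)·(-6)/[(8)·(6)·(1)·(-1)] = -3/2
L_4(-1) = (3)·(1)·(-4)·(-5)/[(9)·(7)·(2)·(1)] = 10/21
Sum: 3·(-5/42) + 3·(6/7) + (-6)·(9/7) + 4·(-3/2) + (-1)·(10/21) = -503/42

-503/42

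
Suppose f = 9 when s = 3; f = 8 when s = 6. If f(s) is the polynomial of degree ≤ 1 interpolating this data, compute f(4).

26/3

Evaluate each Lagrange basis at s = 4:
L_0(4) = (-2)/[(-3)] = 2/3
L_1(4) = (1)/[(3)] = 1/3
Sum: 9·(2/3) + 8·(1/3) = 26/3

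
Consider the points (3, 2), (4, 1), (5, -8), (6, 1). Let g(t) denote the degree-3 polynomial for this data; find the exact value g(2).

-31

Evaluate each Lagrange basis at t = 2:
L_0(2) = (-2)·(-3)·(-4)/[(-1)·(-2)·(-3)] = 4
L_1(2) = (-1)·(-3)·(-4)/[(1)·(-1)·(-2)] = -6
L_2(2) = (-1)·(-2)·(-4)/[(2)·(1)·(-1)] = 4
L_3(2) = (-1)·(-2)·(-3)/[(3)·(2)·(1)] = -1
Sum: 2·(4) + 1·(-6) + (-8)·(4) + 1·(-1) = -31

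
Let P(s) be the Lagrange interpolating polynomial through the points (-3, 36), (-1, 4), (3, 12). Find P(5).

52

Evaluate each Lagrange basis at s = 5:
L_0(5) = (6)·(2)/[(-2)·(-6)] = 1
L_1(5) = (8)·(2)/[(2)·(-4)] = -2
L_2(5) = (8)·(6)/[(6)·(4)] = 2
Sum: 36·(1) + 4·(-2) + 12·(2) = 52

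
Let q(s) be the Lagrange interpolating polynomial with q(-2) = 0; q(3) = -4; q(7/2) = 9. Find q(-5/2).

L_0(-5/2) = (-11/2)·(-6)/[(-5)·(-11/2)] = 6/5
L_1(-5/2) = (-1/2)·(-6)/[(5)·(-1/2)] = -6/5
L_2(-5/2) = (-1/2)·(-11/2)/[(11/2)·(1/2)] = 1
Sum: 0 + (-4)·(-6/5) + 9·(1) = 69/5

69/5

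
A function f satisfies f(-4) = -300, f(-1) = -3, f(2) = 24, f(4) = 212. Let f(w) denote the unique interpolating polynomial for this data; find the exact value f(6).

Evaluate each Lagrange basis at w = 6:
L_0(6) = (7)·(4)·(2)/[(-3)·(-6)·(-8)] = -7/18
L_1(6) = (10)·(4)·(2)/[(3)·(-3)·(-5)] = 16/9
L_2(6) = (10)·(7)·(2)/[(6)·(3)·(-2)] = -35/9
L_3(6) = (10)·(7)·(4)/[(8)·(5)·(2)] = 7/2
Sum: (-300)·(-7/18) + (-3)·(16/9) + 24·(-35/9) + 212·(7/2) = 760

760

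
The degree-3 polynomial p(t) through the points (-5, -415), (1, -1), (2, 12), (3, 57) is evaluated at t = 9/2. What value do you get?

1791/8

Using Newton's divided-difference form:
p[-5,1] = (-1 - (-415)) / (1 - (-5)) = 69
p[1,2] = (12 - (-1)) / (2 - 1) = 13
p[2,3] = (57 - 12) / (3 - 2) = 45
p[-5,1,2] = (13 - 69) / (2 - (-5)) = -8
p[1,2,3] = (45 - 13) / (3 - 1) = 16
p[-5,1,2,3] = (16 - (-8)) / (3 - (-5)) = 3
p(9/2) = -415 + 69·(19/2) + (-8)·(19/2)·(7/2) + 3·(19/2)·(7/2)·(5/2) = 1791/8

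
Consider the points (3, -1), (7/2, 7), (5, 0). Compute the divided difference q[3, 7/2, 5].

-31/3

q[3,7/2] = (7 - (-1)) / (7/2 - 3) = 16
q[7/2,5] = (0 - 7) / (5 - 7/2) = -14/3
q[3,7/2,5] = (-14/3 - 16) / (5 - 3) = -31/3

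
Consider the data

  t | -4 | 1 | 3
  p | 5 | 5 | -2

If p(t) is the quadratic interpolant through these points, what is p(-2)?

8

L_0(-2) = (-3)·(-5)/[(-5)·(-7)] = 3/7
L_1(-2) = (2)·(-5)/[(5)·(-2)] = 1
L_2(-2) = (2)·(-3)/[(7)·(2)] = -3/7
Sum: 5·(3/7) + 5·(1) + (-2)·(-3/7) = 8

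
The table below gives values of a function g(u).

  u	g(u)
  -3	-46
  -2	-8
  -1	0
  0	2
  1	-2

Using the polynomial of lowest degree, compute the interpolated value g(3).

-148

Using Newton's divided-difference form:
g[-3,-2] = (-8 - (-46)) / (-2 - (-3)) = 38
g[-2,-1] = (0 - (-8)) / (-1 - (-2)) = 8
g[-1,0] = (2 - 0) / (0 - (-1)) = 2
g[0,1] = (-2 - 2) / (1 - 0) = -4
g[-3,-2,-1] = (8 - 38) / (-1 - (-3)) = -15
g[-2,-1,0] = (2 - 8) / (0 - (-2)) = -3
g[-1,0,1] = (-4 - 2) / (1 - (-1)) = -3
g[-3,-2,-1,0] = (-3 - (-15)) / (0 - (-3)) = 4
g[-2,-1,0,1] = (-3 - (-3)) / (1 - (-2)) = 0
g[-3,-2,-1,0,1] = (0 - 4) / (1 - (-3)) = -1
g(3) = -46 + 38·(6) + (-15)·(6)·(5) + 4·(6)·(5)·(4) + (-1)·(6)·(5)·(4)·(3) = -148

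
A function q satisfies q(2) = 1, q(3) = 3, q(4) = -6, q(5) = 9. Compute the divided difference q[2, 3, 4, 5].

35/6

q[2,3] = (3 - 1) / (3 - 2) = 2
q[3,4] = (-6 - 3) / (4 - 3) = -9
q[4,5] = (9 - (-6)) / (5 - 4) = 15
q[2,3,4] = (-9 - 2) / (4 - 2) = -11/2
q[3,4,5] = (15 - (-9)) / (5 - 3) = 12
q[2,3,4,5] = (12 - (-11/2)) / (5 - 2) = 35/6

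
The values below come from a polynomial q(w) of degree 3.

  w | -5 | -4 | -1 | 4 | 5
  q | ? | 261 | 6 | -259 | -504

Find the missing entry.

The 4 known values determine q uniquely (degree ≤ 3).
L_0(-5) = (-4)·(-9)·(-10)/[(-3)·(-8)·(-9)] = 5/3
L_1(-5) = (-1)·(-9)·(-10)/[(3)·(-5)·(-6)] = -1
L_2(-5) = (-1)·(-4)·(-10)/[(8)·(5)·(-1)] = 1
L_3(-5) = (-1)·(-4)·(-9)/[(9)·(6)·(1)] = -2/3
Sum: 261·(5/3) + 6·(-1) + (-259)·(1) + (-504)·(-2/3) = 506

506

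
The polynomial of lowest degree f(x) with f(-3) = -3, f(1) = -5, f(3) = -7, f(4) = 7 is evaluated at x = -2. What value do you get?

107/14

Evaluate each Lagrange basis at x = -2:
L_0(-2) = (-3)·(-5)·(-6)/[(-4)·(-6)·(-7)] = 15/28
L_1(-2) = (1)·(-5)·(-6)/[(4)·(-2)·(-3)] = 5/4
L_2(-2) = (1)·(-3)·(-6)/[(6)·(2)·(-1)] = -3/2
L_3(-2) = (1)·(-3)·(-5)/[(7)·(3)·(1)] = 5/7
Sum: (-3)·(15/28) + (-5)·(5/4) + (-7)·(-3/2) + 7·(5/7) = 107/14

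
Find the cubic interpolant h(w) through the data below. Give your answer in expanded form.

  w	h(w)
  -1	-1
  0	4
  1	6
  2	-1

h(w) = -w^3 - (3/2)w^2 + (9/2)w + 4

Build the Lagrange basis polynomials:
L_0(w) = w(w - 1)(w - 2) / [-6] = -(1/6)w^3 + (1/2)w^2 - (1/3)w
L_1(w) = (w + 1)(w - 1)(w - 2) / [2] = (1/2)w^3 - w^2 - (1/2)w + 1
L_2(w) = (w + 1)w(w - 2) / [-2] = -(1/2)w^3 + (1/2)w^2 + w
L_3(w) = (w + 1)w(w - 1) / [6] = (1/6)w^3 - (1/6)w
h(w) = (-1)·L_0 + 4·L_1 + 6·L_2 + (-1)·L_3
  (-1)·L_0(w) = (1/6)w^3 - (1/2)w^2 + (1/3)w
  4·L_1(w) = 2w^3 - 4w^2 - 2w + 4
  6·L_2(w) = -3w^3 + 3w^2 + 6w
  (-1)·L_3(w) = -(1/6)w^3 + (1/6)w
Adding term by term: -w^3 - (3/2)w^2 + (9/2)w + 4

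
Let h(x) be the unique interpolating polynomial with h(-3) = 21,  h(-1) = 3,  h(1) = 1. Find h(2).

6

Evaluate each Lagrange basis at x = 2:
L_0(2) = (3)·(1)/[(-2)·(-4)] = 3/8
L_1(2) = (5)·(1)/[(2)·(-2)] = -5/4
L_2(2) = (5)·(3)/[(4)·(2)] = 15/8
Sum: 21·(3/8) + 3·(-5/4) + 1·(15/8) = 6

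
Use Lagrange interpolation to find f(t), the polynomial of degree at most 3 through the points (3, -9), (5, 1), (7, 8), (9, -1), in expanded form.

L_0(t) = (t - 5)(t - 7)(t - 9) / [-48] = -(1/48)t^3 + (7/16)t^2 - (143/48)t + 105/16
L_1(t) = (t - 3)(t - 7)(t - 9) / [16] = (1/16)t^3 - (19/16)t^2 + (111/16)t - 189/16
L_2(t) = (t - 3)(t - 5)(t - 9) / [-16] = -(1/16)t^3 + (17/16)t^2 - (87/16)t + 135/16
L_3(t) = (t - 3)(t - 5)(t - 7) / [48] = (1/48)t^3 - (5/16)t^2 + (71/48)t - 35/16
f(t) = (-9)·L_0 + 1·L_1 + 8·L_2 + (-1)·L_3
  (-9)·L_0(t) = (3/16)t^3 - (63/16)t^2 + (429/16)t - 945/16
  1·L_1(t) = (1/16)t^3 - (19/16)t^2 + (111/16)t - 189/16
  8·L_2(t) = -(1/2)t^3 + (17/2)t^2 - (87/2)t + 135/2
  (-1)·L_3(t) = -(1/48)t^3 + (5/16)t^2 - (71/48)t + 35/16
Adding term by term: -(13/48)t^3 + (59/16)t^2 - (539/48)t - 19/16

f(t) = -(13/48)t^3 + (59/16)t^2 - (539/48)t - 19/16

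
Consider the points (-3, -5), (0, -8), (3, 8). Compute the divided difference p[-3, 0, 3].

p[-3,0] = (-8 - (-5)) / (0 - (-3)) = -1
p[0,3] = (8 - (-8)) / (3 - 0) = 16/3
p[-3,0,3] = (16/3 - (-1)) / (3 - (-3)) = 19/18

19/18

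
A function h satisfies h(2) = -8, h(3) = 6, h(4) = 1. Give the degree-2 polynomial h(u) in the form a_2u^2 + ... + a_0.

Build the Lagrange basis polynomials:
L_0(u) = (u - 3)(u - 4) / [2] = (1/2)u^2 - (7/2)u + 6
L_1(u) = (u - 2)(u - 4) / [-1] = -u^2 + 6u - 8
L_2(u) = (u - 2)(u - 3) / [2] = (1/2)u^2 - (5/2)u + 3
h(u) = (-8)·L_0 + 6·L_1 + 1·L_2
  (-8)·L_0(u) = -4u^2 + 28u - 48
  6·L_1(u) = -6u^2 + 36u - 48
  1·L_2(u) = (1/2)u^2 - (5/2)u + 3
Adding term by term: -(19/2)u^2 + (123/2)u - 93

h(u) = -(19/2)u^2 + (123/2)u - 93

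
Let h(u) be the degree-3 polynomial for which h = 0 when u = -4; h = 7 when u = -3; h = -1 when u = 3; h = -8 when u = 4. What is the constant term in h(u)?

L_0(u) = (u + 3)(u - 3)(u - 4) / [-56] = -(1/56)u^3 + (1/14)u^2 + (9/56)u - 9/14
L_1(u) = (u + 4)(u - 3)(u - 4) / [42] = (1/42)u^3 - (1/14)u^2 - (8/21)u + 8/7
L_2(u) = (u + 4)(u + 3)(u - 4) / [-42] = -(1/42)u^3 - (1/14)u^2 + (8/21)u + 8/7
L_3(u) = (u + 4)(u + 3)(u - 3) / [56] = (1/56)u^3 + (1/14)u^2 - (9/56)u - 9/14
h(u) = 0·L_0 + 7·L_1 + (-1)·L_2 + (-8)·L_3
Only the constant term is needed; take it from each L_i and combine:
0·(-9/14) + 7·(8/7) + (-1)·(8/7) + (-8)·(-9/14) = 12

12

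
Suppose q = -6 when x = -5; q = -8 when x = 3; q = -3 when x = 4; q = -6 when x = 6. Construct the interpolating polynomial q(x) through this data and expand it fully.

L_0(x) = (x - 3)(x - 4)(x - 6) / [-792] = -(1/792)x^3 + (13/792)x^2 - (3/44)x + 1/11
L_1(x) = (x + 5)(x - 4)(x - 6) / [24] = (1/24)x^3 - (5/24)x^2 - (13/12)x + 5
L_2(x) = (x + 5)(x - 3)(x - 6) / [-18] = -(1/18)x^3 + (2/9)x^2 + (3/2)x - 5
L_3(x) = (x + 5)(x - 3)(x - 4) / [66] = (1/66)x^3 - (1/33)x^2 - (23/66)x + 10/11
q(x) = (-6)·L_0 + (-8)·L_1 + (-3)·L_2 + (-6)·L_3
  (-6)·L_0(x) = (1/132)x^3 - (13/132)x^2 + (9/22)x - 6/11
  (-8)·L_1(x) = -(1/3)x^3 + (5/3)x^2 + (26/3)x - 40
  (-3)·L_2(x) = (1/6)x^3 - (2/3)x^2 - (9/2)x + 15
  (-6)·L_3(x) = -(1/11)x^3 + (2/11)x^2 + (23/11)x - 60/11
Adding term by term: -(1/4)x^3 + (13/12)x^2 + (20/3)x - 31

q(x) = -(1/4)x^3 + (13/12)x^2 + (20/3)x - 31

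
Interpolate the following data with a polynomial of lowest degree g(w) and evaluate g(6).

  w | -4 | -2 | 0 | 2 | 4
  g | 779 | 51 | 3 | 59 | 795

Evaluate each Lagrange basis at w = 6:
L_0(6) = (8)·(6)·(4)·(2)/[(-2)·(-4)·(-6)·(-8)] = 1
L_1(6) = (10)·(6)·(4)·(2)/[(2)·(-2)·(-4)·(-6)] = -5
L_2(6) = (10)·(8)·(4)·(2)/[(4)·(2)·(-2)·(-4)] = 10
L_3(6) = (10)·(8)·(6)·(2)/[(6)·(4)·(2)·(-2)] = -10
L_4(6) = (10)·(8)·(6)·(4)/[(8)·(6)·(4)·(2)] = 5
Sum: 779·(1) + 51·(-5) + 3·(10) + 59·(-10) + 795·(5) = 3939

3939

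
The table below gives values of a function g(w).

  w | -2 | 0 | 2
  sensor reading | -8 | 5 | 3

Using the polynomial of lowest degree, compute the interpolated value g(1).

Evaluate each Lagrange basis at w = 1:
L_0(1) = (1)·(-1)/[(-2)·(-4)] = -1/8
L_1(1) = (3)·(-1)/[(2)·(-2)] = 3/4
L_2(1) = (3)·(1)/[(4)·(2)] = 3/8
Sum: (-8)·(-1/8) + 5·(3/4) + 3·(3/8) = 47/8

47/8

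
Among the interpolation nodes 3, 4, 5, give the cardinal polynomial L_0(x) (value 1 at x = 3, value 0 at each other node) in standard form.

L_0(x) = (x - 4)(x - 5) / [(-1)·(-2)]
       = (x^2 - 9x + 20) / (2)

L_0(x) = (1/2)x^2 - (9/2)x + 10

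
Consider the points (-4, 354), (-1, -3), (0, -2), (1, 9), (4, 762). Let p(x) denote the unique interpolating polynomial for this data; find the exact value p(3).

277

Evaluate each Lagrange basis at x = 3:
L_0(3) = (4)·(3)·(2)·(-1)/[(-3)·(-4)·(-5)·(-8)] = -1/20
L_1(3) = (7)·(3)·(2)·(-1)/[(3)·(-1)·(-2)·(-5)] = 7/5
L_2(3) = (7)·(4)·(2)·(-1)/[(4)·(1)·(-1)·(-4)] = -7/2
L_3(3) = (7)·(4)·(3)·(-1)/[(5)·(2)·(1)·(-3)] = 14/5
L_4(3) = (7)·(4)·(3)·(2)/[(8)·(5)·(4)·(3)] = 7/20
Sum: 354·(-1/20) + (-3)·(7/5) + (-2)·(-7/2) + 9·(14/5) + 762·(7/20) = 277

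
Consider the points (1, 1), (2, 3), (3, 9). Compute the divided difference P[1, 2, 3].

P[1,2] = (3 - 1) / (2 - 1) = 2
P[2,3] = (9 - 3) / (3 - 2) = 6
P[1,2,3] = (6 - 2) / (3 - 1) = 2

2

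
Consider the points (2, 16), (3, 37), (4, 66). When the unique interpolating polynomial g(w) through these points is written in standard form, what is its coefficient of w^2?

The leading coefficient equals the top divided difference g[2,3,4].
g[2,3] = (37 - 16) / (3 - 2) = 21
g[3,4] = (66 - 37) / (4 - 3) = 29
g[2,3,4] = (29 - 21) / (4 - 2) = 4

4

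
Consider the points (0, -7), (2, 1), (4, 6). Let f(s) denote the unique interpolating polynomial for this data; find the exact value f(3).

Using Newton's divided-difference form:
f[0,2] = (1 - (-7)) / (2 - 0) = 4
f[2,4] = (6 - 1) / (4 - 2) = 5/2
f[0,2,4] = (5/2 - 4) / (4 - 0) = -3/8
f(3) = -7 + 4·(3) + (-3/8)·(3)·(1) = 31/8

31/8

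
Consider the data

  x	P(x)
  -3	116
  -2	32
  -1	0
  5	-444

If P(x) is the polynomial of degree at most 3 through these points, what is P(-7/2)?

185

L_0(-7/2) = (-3/2)·(-5/2)·(-17/2)/[(-1)·(-2)·(-8)] = 255/128
L_1(-7/2) = (-1/2)·(-5/2)·(-17/2)/[(1)·(-1)·(-7)] = -85/56
L_2(-7/2) = (-1/2)·(-3/2)·(-17/2)/[(2)·(1)·(-6)] = 17/32
L_3(-7/2) = (-1/2)·(-3/2)·(-5/2)/[(8)·(7)·(6)] = -5/896
Sum: 116·(255/128) + 32·(-85/56) + 0 + (-444)·(-5/896) = 185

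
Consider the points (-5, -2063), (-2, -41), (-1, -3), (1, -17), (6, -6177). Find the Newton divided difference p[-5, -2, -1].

p[-5,-2] = (-41 - (-2063)) / (-2 - (-5)) = 674
p[-2,-1] = (-3 - (-41)) / (-1 - (-2)) = 38
p[-5,-2,-1] = (38 - 674) / (-1 - (-5)) = -159

-159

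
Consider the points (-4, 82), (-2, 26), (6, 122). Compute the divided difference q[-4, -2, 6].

q[-4,-2] = (26 - 82) / (-2 - (-4)) = -28
q[-2,6] = (122 - 26) / (6 - (-2)) = 12
q[-4,-2,6] = (12 - (-28)) / (6 - (-4)) = 4

4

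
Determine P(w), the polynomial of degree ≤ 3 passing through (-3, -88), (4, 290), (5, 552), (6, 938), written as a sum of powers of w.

P(w) = 4w^3 + 2w^2 + 2

Build the Lagrange basis polynomials:
L_0(w) = (w - 4)(w - 5)(w - 6) / [-504] = -(1/504)w^3 + (5/168)w^2 - (37/252)w + 5/21
L_1(w) = (w + 3)(w - 5)(w - 6) / [14] = (1/14)w^3 - (4/7)w^2 - (3/14)w + 45/7
L_2(w) = (w + 3)(w - 4)(w - 6) / [-8] = -(1/8)w^3 + (7/8)w^2 + (3/4)w - 9
L_3(w) = (w + 3)(w - 4)(w - 5) / [18] = (1/18)w^3 - (1/3)w^2 - (7/18)w + 10/3
P(w) = (-88)·L_0 + 290·L_1 + 552·L_2 + 938·L_3
  (-88)·L_0(w) = (11/63)w^3 - (55/21)w^2 + (814/63)w - 440/21
  290·L_1(w) = (145/7)w^3 - (1160/7)w^2 - (435/7)w + 13050/7
  552·L_2(w) = -69w^3 + 483w^2 + 414w - 4968
  938·L_3(w) = (469/9)w^3 - (938/3)w^2 - (3283/9)w + 9380/3
Adding term by term: 4w^3 + 2w^2 + 2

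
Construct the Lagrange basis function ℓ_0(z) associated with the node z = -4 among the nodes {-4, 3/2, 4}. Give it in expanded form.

ℓ_0(z) = (1/44)z^2 - (1/8)z + 3/22

ℓ_0(z) = (z - 3/2)(z - 4) / [(-11/2)·(-8)]
       = (z^2 - (11/2)z + 6) / (44)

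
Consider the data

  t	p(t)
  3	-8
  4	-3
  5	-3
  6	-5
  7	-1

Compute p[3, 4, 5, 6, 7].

p[3,4] = (-3 - (-8)) / (4 - 3) = 5
p[4,5] = (-3 - (-3)) / (5 - 4) = 0
p[5,6] = (-5 - (-3)) / (6 - 5) = -2
p[6,7] = (-1 - (-5)) / (7 - 6) = 4
p[3,4,5] = (0 - 5) / (5 - 3) = -5/2
p[4,5,6] = (-2 - 0) / (6 - 4) = -1
p[5,6,7] = (4 - (-2)) / (7 - 5) = 3
p[3,4,5,6] = (-1 - (-5/2)) / (6 - 3) = 1/2
p[4,5,6,7] = (3 - (-1)) / (7 - 4) = 4/3
p[3,4,5,6,7] = (4/3 - 1/2) / (7 - 3) = 5/24

5/24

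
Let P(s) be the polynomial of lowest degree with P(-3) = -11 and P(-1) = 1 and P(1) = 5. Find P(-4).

-20

L_0(-4) = (-3)·(-5)/[(-2)·(-4)] = 15/8
L_1(-4) = (-1)·(-5)/[(2)·(-2)] = -5/4
L_2(-4) = (-1)·(-3)/[(4)·(2)] = 3/8
Sum: (-11)·(15/8) + 1·(-5/4) + 5·(3/8) = -20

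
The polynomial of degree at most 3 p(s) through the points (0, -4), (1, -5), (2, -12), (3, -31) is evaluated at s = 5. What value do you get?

Evaluate each Lagrange basis at s = 5:
L_0(5) = (4)·(3)·(2)/[(-1)·(-2)·(-3)] = -4
L_1(5) = (5)·(3)·(2)/[(1)·(-1)·(-2)] = 15
L_2(5) = (5)·(4)·(2)/[(2)·(1)·(-1)] = -20
L_3(5) = (5)·(4)·(3)/[(3)·(2)·(1)] = 10
Sum: (-4)·(-4) + (-5)·(15) + (-12)·(-20) + (-31)·(10) = -129

-129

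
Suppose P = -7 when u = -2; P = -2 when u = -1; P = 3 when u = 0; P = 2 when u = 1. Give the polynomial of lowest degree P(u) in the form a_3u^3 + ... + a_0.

Build the Lagrange basis polynomials:
L_0(u) = (u + 1)u(u - 1) / [-6] = -(1/6)u^3 + (1/6)u
L_1(u) = (u + 2)u(u - 1) / [2] = (1/2)u^3 + (1/2)u^2 - u
L_2(u) = (u + 2)(u + 1)(u - 1) / [-2] = -(1/2)u^3 - u^2 + (1/2)u + 1
L_3(u) = (u + 2)(u + 1)u / [6] = (1/6)u^3 + (1/2)u^2 + (1/3)u
P(u) = (-7)·L_0 + (-2)·L_1 + 3·L_2 + 2·L_3
  (-7)·L_0(u) = (7/6)u^3 - (7/6)u
  (-2)·L_1(u) = -u^3 - u^2 + 2u
  3·L_2(u) = -(3/2)u^3 - 3u^2 + (3/2)u + 3
  2·L_3(u) = (1/3)u^3 + u^2 + (2/3)u
Adding term by term: -u^3 - 3u^2 + 3u + 3

P(u) = -u^3 - 3u^2 + 3u + 3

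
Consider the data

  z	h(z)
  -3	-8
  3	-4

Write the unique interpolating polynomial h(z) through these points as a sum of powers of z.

h(z) = (2/3)z - 6

L_0(z) = (z - 3) / [-6] = -(1/6)z + 1/2
L_1(z) = (z + 3) / [6] = (1/6)z + 1/2
h(z) = (-8)·L_0 + (-4)·L_1
  (-8)·L_0(z) = (4/3)z - 4
  (-4)·L_1(z) = -(2/3)z - 2
Adding term by term: (2/3)z - 6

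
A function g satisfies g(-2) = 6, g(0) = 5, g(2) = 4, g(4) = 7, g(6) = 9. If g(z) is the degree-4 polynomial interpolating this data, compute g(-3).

L_0(-3) = (-3)·(-5)·(-7)·(-9)/[(-2)·(-4)·(-6)·(-8)] = 315/128
L_1(-3) = (-1)·(-5)·(-7)·(-9)/[(2)·(-2)·(-4)·(-6)] = -105/32
L_2(-3) = (-1)·(-3)·(-7)·(-9)/[(4)·(2)·(-2)·(-4)] = 189/64
L_3(-3) = (-1)·(-3)·(-5)·(-9)/[(6)·(4)·(2)·(-2)] = -45/32
L_4(-3) = (-1)·(-3)·(-5)·(-7)/[(8)·(6)·(4)·(2)] = 35/128
Sum: 6·(315/128) + 5·(-105/32) + 4·(189/64) + 7·(-45/32) + 9·(35/128) = 357/128

357/128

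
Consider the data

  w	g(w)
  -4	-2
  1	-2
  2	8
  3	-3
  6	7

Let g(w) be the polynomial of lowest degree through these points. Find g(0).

Evaluate each Lagrange basis at w = 0:
L_0(0) = (-1)·(-2)·(-3)·(-6)/[(-5)·(-6)·(-7)·(-10)] = 3/175
L_1(0) = (4)·(-2)·(-3)·(-6)/[(5)·(-1)·(-2)·(-5)] = 72/25
L_2(0) = (4)·(-1)·(-3)·(-6)/[(6)·(1)·(-1)·(-4)] = -3
L_3(0) = (4)·(-1)·(-2)·(-6)/[(7)·(2)·(1)·(-3)] = 8/7
L_4(0) = (4)·(-1)·(-2)·(-3)/[(10)·(5)·(4)·(3)] = -1/25
Sum: (-2)·(3/175) + (-2)·(72/25) + 8·(-3) + (-3)·(8/7) + 7·(-1/25) = -5863/175

-5863/175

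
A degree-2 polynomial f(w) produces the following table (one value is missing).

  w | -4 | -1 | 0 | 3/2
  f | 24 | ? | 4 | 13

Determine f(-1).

The 3 known values determine f uniquely (degree ≤ 2).
Evaluate each Lagrange basis at w = -1:
L_0(-1) = (-1)·(-5/2)/[(-4)·(-11/2)] = 5/44
L_1(-1) = (3)·(-5/2)/[(4)·(-3/2)] = 5/4
L_2(-1) = (3)·(-1)/[(11/2)·(3/2)] = -4/11
Sum: 24·(5/44) + 4·(5/4) + 13·(-4/11) = 3

3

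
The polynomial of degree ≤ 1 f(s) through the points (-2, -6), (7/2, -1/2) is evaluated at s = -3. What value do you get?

-7

Evaluate each Lagrange basis at s = -3:
L_0(-3) = (-13/2)/[(-11/2)] = 13/11
L_1(-3) = (-1)/[(11/2)] = -2/11
Sum: (-6)·(13/11) + (-1/2)·(-2/11) = -7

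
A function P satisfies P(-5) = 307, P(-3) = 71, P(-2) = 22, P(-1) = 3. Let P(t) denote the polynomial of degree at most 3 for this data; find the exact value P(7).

-509

Using Newton's divided-difference form:
P[-5,-3] = (71 - 307) / (-3 - (-5)) = -118
P[-3,-2] = (22 - 71) / (-2 - (-3)) = -49
P[-2,-1] = (3 - 22) / (-1 - (-2)) = -19
P[-5,-3,-2] = (-49 - (-118)) / (-2 - (-5)) = 23
P[-3,-2,-1] = (-19 - (-49)) / (-1 - (-3)) = 15
P[-5,-3,-2,-1] = (15 - 23) / (-1 - (-5)) = -2
P(7) = 307 + (-118)·(12) + 23·(12)·(10) + (-2)·(12)·(10)·(9) = -509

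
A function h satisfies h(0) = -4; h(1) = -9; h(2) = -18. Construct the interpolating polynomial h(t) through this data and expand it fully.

h(t) = -2t^2 - 3t - 4

L_0(t) = (t - 1)(t - 2) / [2] = (1/2)t^2 - (3/2)t + 1
L_1(t) = t(t - 2) / [-1] = -t^2 + 2t
L_2(t) = t(t - 1) / [2] = (1/2)t^2 - (1/2)t
h(t) = (-4)·L_0 + (-9)·L_1 + (-18)·L_2
  (-4)·L_0(t) = -2t^2 + 6t - 4
  (-9)·L_1(t) = 9t^2 - 18t
  (-18)·L_2(t) = -9t^2 + 9t
Adding term by term: -2t^2 - 3t - 4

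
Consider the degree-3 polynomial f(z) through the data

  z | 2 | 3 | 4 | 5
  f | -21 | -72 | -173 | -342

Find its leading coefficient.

The leading coefficient equals the top divided difference f[2,3,4,5].
f[2,3] = (-72 - (-21)) / (3 - 2) = -51
f[3,4] = (-173 - (-72)) / (4 - 3) = -101
f[4,5] = (-342 - (-173)) / (5 - 4) = -169
f[2,3,4] = (-101 - (-51)) / (4 - 2) = -25
f[3,4,5] = (-169 - (-101)) / (5 - 3) = -34
f[2,3,4,5] = (-34 - (-25)) / (5 - 2) = -3

-3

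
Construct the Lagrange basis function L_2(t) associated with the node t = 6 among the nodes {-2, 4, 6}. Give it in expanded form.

L_2(t) = (1/16)t^2 - (1/8)t - 1/2

L_2(t) = (t + 2)(t - 4) / [(8)·(2)]
       = (t^2 - 2t - 8) / (16)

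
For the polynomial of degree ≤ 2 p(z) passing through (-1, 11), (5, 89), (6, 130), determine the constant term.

Build the Lagrange basis polynomials:
L_0(z) = (z - 5)(z - 6) / [42] = (1/42)z^2 - (11/42)z + 5/7
L_1(z) = (z + 1)(z - 6) / [-6] = -(1/6)z^2 + (5/6)z + 1
L_2(z) = (z + 1)(z - 5) / [7] = (1/7)z^2 - (4/7)z - 5/7
p(z) = 11·L_0 + 89·L_1 + 130·L_2
Only the constant term is needed; take it from each L_i and combine:
11·(5/7) + 89·(1) + 130·(-5/7) = 4

4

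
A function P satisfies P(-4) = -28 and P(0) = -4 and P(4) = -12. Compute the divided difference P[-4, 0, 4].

P[-4,0] = (-4 - (-28)) / (0 - (-4)) = 6
P[0,4] = (-12 - (-4)) / (4 - 0) = -2
P[-4,0,4] = (-2 - 6) / (4 - (-4)) = -1

-1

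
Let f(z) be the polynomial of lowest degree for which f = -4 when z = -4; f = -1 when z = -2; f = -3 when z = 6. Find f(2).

4/5

Evaluate each Lagrange basis at z = 2:
L_0(2) = (4)·(-4)/[(-2)·(-10)] = -4/5
L_1(2) = (6)·(-4)/[(2)·(-8)] = 3/2
L_2(2) = (6)·(4)/[(10)·(8)] = 3/10
Sum: (-4)·(-4/5) + (-1)·(3/2) + (-3)·(3/10) = 4/5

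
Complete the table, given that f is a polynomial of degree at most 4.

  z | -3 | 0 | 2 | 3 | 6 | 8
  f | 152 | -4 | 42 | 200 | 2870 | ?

8820

The 5 known values determine f uniquely (degree ≤ 4).
L_0(8) = (8)·(6)·(5)·(2)/[(-3)·(-5)·(-6)·(-9)] = 16/27
L_1(8) = (11)·(6)·(5)·(2)/[(3)·(-2)·(-3)·(-6)] = -55/9
L_2(8) = (11)·(8)·(5)·(2)/[(5)·(2)·(-1)·(-4)] = 22
L_3(8) = (11)·(8)·(6)·(2)/[(6)·(3)·(1)·(-3)] = -176/9
L_4(8) = (11)·(8)·(6)·(5)/[(9)·(6)·(4)·(3)] = 110/27
Sum: 152·(16/27) + (-4)·(-55/9) + 42·(22) + 200·(-176/9) + 2870·(110/27) = 8820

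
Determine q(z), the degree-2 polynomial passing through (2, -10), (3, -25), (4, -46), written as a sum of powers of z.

q(z) = -3z^2 + 2

L_0(z) = (z - 3)(z - 4) / [2] = (1/2)z^2 - (7/2)z + 6
L_1(z) = (z - 2)(z - 4) / [-1] = -z^2 + 6z - 8
L_2(z) = (z - 2)(z - 3) / [2] = (1/2)z^2 - (5/2)z + 3
q(z) = (-10)·L_0 + (-25)·L_1 + (-46)·L_2
  (-10)·L_0(z) = -5z^2 + 35z - 60
  (-25)·L_1(z) = 25z^2 - 150z + 200
  (-46)·L_2(z) = -23z^2 + 115z - 138
Adding term by term: -3z^2 + 2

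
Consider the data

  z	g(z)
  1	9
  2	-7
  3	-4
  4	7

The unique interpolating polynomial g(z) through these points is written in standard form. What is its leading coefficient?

-11/6

The leading coefficient equals the top divided difference g[1,2,3,4].
g[1,2] = (-7 - 9) / (2 - 1) = -16
g[2,3] = (-4 - (-7)) / (3 - 2) = 3
g[3,4] = (7 - (-4)) / (4 - 3) = 11
g[1,2,3] = (3 - (-16)) / (3 - 1) = 19/2
g[2,3,4] = (11 - 3) / (4 - 2) = 4
g[1,2,3,4] = (4 - 19/2) / (4 - 1) = -11/6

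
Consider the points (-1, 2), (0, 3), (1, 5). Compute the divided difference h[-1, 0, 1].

h[-1,0] = (3 - 2) / (0 - (-1)) = 1
h[0,1] = (5 - 3) / (1 - 0) = 2
h[-1,0,1] = (2 - 1) / (1 - (-1)) = 1/2

1/2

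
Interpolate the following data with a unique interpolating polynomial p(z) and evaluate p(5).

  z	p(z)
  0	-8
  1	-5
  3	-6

-49/3

Evaluate each Lagrange basis at z = 5:
L_0(5) = (4)·(2)/[(-1)·(-3)] = 8/3
L_1(5) = (5)·(2)/[(1)·(-2)] = -5
L_2(5) = (5)·(4)/[(3)·(2)] = 10/3
Sum: (-8)·(8/3) + (-5)·(-5) + (-6)·(10/3) = -49/3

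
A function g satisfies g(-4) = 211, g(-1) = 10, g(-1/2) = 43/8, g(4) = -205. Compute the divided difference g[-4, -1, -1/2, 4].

g[-4,-1] = (10 - 211) / (-1 - (-4)) = -67
g[-1,-1/2] = (43/8 - 10) / (-1/2 - (-1)) = -37/4
g[-1/2,4] = (-205 - 43/8) / (4 - (-1/2)) = -187/4
g[-4,-1,-1/2] = (-37/4 - (-67)) / (-1/2 - (-4)) = 33/2
g[-1,-1/2,4] = (-187/4 - (-37/4)) / (4 - (-1)) = -15/2
g[-4,-1,-1/2,4] = (-15/2 - 33/2) / (4 - (-4)) = -3

-3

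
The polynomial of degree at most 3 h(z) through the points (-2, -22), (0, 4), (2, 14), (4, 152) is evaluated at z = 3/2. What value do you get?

Evaluate each Lagrange basis at z = 3/2:
L_0(3/2) = (3/2)·(-1/2)·(-5/2)/[(-2)·(-4)·(-6)] = -5/128
L_1(3/2) = (7/2)·(-1/2)·(-5/2)/[(2)·(-2)·(-4)] = 35/128
L_2(3/2) = (7/2)·(3/2)·(-5/2)/[(4)·(2)·(-2)] = 105/128
L_3(3/2) = (7/2)·(3/2)·(-1/2)/[(6)·(4)·(2)] = -7/128
Sum: (-22)·(-5/128) + 4·(35/128) + 14·(105/128) + 152·(-7/128) = 41/8

41/8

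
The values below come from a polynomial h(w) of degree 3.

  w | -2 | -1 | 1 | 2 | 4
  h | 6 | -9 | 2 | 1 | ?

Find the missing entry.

-163/2

The 4 known values determine h uniquely (degree ≤ 3).
L_0(4) = (5)·(3)·(2)/[(-1)·(-3)·(-4)] = -5/2
L_1(4) = (6)·(3)·(2)/[(1)·(-2)·(-3)] = 6
L_2(4) = (6)·(5)·(2)/[(3)·(2)·(-1)] = -10
L_3(4) = (6)·(5)·(3)/[(4)·(3)·(1)] = 15/2
Sum: 6·(-5/2) + (-9)·(6) + 2·(-10) + 1·(15/2) = -163/2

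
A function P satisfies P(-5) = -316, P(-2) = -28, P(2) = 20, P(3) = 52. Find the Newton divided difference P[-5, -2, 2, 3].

2

P[-5,-2] = (-28 - (-316)) / (-2 - (-5)) = 96
P[-2,2] = (20 - (-28)) / (2 - (-2)) = 12
P[2,3] = (52 - 20) / (3 - 2) = 32
P[-5,-2,2] = (12 - 96) / (2 - (-5)) = -12
P[-2,2,3] = (32 - 12) / (3 - (-2)) = 4
P[-5,-2,2,3] = (4 - (-12)) / (3 - (-5)) = 2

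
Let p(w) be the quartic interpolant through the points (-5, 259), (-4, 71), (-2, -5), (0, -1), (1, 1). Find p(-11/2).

6815/16

L_0(-11/2) = (-3/2)·(-7/2)·(-11/2)·(-13/2)/[(-1)·(-3)·(-5)·(-6)] = 1001/480
L_1(-11/2) = (-1/2)·(-7/2)·(-11/2)·(-13/2)/[(1)·(-2)·(-4)·(-5)] = -1001/640
L_2(-11/2) = (-1/2)·(-3/2)·(-11/2)·(-13/2)/[(3)·(2)·(-2)·(-3)] = 143/192
L_3(-11/2) = (-1/2)·(-3/2)·(-7/2)·(-13/2)/[(5)·(4)·(2)·(-1)] = -273/640
L_4(-11/2) = (-1/2)·(-3/2)·(-7/2)·(-11/2)/[(6)·(5)·(3)·(1)] = 77/480
Sum: 259·(1001/480) + 71·(-1001/640) + (-5)·(143/192) + (-1)·(-273/640) + 1·(77/480) = 6815/16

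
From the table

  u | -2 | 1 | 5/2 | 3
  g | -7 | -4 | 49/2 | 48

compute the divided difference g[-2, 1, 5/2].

g[-2,1] = (-4 - (-7)) / (1 - (-2)) = 1
g[1,5/2] = (49/2 - (-4)) / (5/2 - 1) = 19
g[-2,1,5/2] = (19 - 1) / (5/2 - (-2)) = 4

4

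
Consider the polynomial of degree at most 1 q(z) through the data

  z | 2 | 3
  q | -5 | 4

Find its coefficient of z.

9

The leading coefficient equals the top divided difference q[2,3].
q[2,3] = (4 - (-5)) / (3 - 2) = 9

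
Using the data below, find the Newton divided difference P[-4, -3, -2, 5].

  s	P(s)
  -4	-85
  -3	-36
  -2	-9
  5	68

1

P[-4,-3] = (-36 - (-85)) / (-3 - (-4)) = 49
P[-3,-2] = (-9 - (-36)) / (-2 - (-3)) = 27
P[-2,5] = (68 - (-9)) / (5 - (-2)) = 11
P[-4,-3,-2] = (27 - 49) / (-2 - (-4)) = -11
P[-3,-2,5] = (11 - 27) / (5 - (-3)) = -2
P[-4,-3,-2,5] = (-2 - (-11)) / (5 - (-4)) = 1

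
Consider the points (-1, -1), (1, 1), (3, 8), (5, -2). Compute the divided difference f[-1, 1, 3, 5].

-11/24

f[-1,1] = (1 - (-1)) / (1 - (-1)) = 1
f[1,3] = (8 - 1) / (3 - 1) = 7/2
f[3,5] = (-2 - 8) / (5 - 3) = -5
f[-1,1,3] = (7/2 - 1) / (3 - (-1)) = 5/8
f[1,3,5] = (-5 - 7/2) / (5 - 1) = -17/8
f[-1,1,3,5] = (-17/8 - 5/8) / (5 - (-1)) = -11/24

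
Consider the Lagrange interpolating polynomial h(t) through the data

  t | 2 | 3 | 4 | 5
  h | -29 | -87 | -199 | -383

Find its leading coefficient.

-3

Build the Lagrange basis polynomials:
L_0(t) = (t - 3)(t - 4)(t - 5) / [-6] = -(1/6)t^3 + 2t^2 - (47/6)t + 10
L_1(t) = (t - 2)(t - 4)(t - 5) / [2] = (1/2)t^3 - (11/2)t^2 + 19t - 20
L_2(t) = (t - 2)(t - 3)(t - 5) / [-2] = -(1/2)t^3 + 5t^2 - (31/2)t + 15
L_3(t) = (t - 2)(t - 3)(t - 4) / [6] = (1/6)t^3 - (3/2)t^2 + (13/3)t - 4
h(t) = (-29)·L_0 + (-87)·L_1 + (-199)·L_2 + (-383)·L_3
Only the coefficient of t^3 is needed; take it from each L_i and combine:
(-29)·(-1/6) + (-87)·(1/2) + (-199)·(-1/2) + (-383)·(1/6) = -3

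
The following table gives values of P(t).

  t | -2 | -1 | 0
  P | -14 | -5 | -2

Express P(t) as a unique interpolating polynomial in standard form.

Newton's divided differences:
P[-2,-1] = (-5 - (-14)) / (-1 - (-2)) = 9
P[-1,0] = (-2 - (-5)) / (0 - (-1)) = 3
P[-2,-1,0] = (3 - 9) / (0 - (-2)) = -3
P(t) = -14 + 9·(t + 2) + (-3)·(t + 2)(t + 1)
Expanding: P(t) = -3t^2 - 2

P(t) = -3t^2 - 2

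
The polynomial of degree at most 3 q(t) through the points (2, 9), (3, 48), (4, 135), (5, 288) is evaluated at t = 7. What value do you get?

864

Evaluate each Lagrange basis at t = 7:
L_0(7) = (4)·(3)·(2)/[(-1)·(-2)·(-3)] = -4
L_1(7) = (5)·(3)·(2)/[(1)·(-1)·(-2)] = 15
L_2(7) = (5)·(4)·(2)/[(2)·(1)·(-1)] = -20
L_3(7) = (5)·(4)·(3)/[(3)·(2)·(1)] = 10
Sum: 9·(-4) + 48·(15) + 135·(-20) + 288·(10) = 864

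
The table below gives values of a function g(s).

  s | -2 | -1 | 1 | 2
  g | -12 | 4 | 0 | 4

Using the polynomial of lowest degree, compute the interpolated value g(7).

Evaluate each Lagrange basis at s = 7:
L_0(7) = (8)·(6)·(5)/[(-1)·(-3)·(-4)] = -20
L_1(7) = (9)·(6)·(5)/[(1)·(-2)·(-3)] = 45
L_2(7) = (9)·(8)·(5)/[(3)·(2)·(-1)] = -60
L_3(7) = (9)·(8)·(6)/[(4)·(3)·(1)] = 36
Sum: (-12)·(-20) + 4·(45) + 0 + 4·(36) = 564

564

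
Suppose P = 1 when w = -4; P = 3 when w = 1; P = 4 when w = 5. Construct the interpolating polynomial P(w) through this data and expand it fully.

P(w) = -(1/60)w^2 + (7/20)w + 8/3

Build the Lagrange basis polynomials:
L_0(w) = (w - 1)(w - 5) / [45] = (1/45)w^2 - (2/15)w + 1/9
L_1(w) = (w + 4)(w - 5) / [-20] = -(1/20)w^2 + (1/20)w + 1
L_2(w) = (w + 4)(w - 1) / [36] = (1/36)w^2 + (1/12)w - 1/9
P(w) = 1·L_0 + 3·L_1 + 4·L_2
  1·L_0(w) = (1/45)w^2 - (2/15)w + 1/9
  3·L_1(w) = -(3/20)w^2 + (3/20)w + 3
  4·L_2(w) = (1/9)w^2 + (1/3)w - 4/9
Adding term by term: -(1/60)w^2 + (7/20)w + 8/3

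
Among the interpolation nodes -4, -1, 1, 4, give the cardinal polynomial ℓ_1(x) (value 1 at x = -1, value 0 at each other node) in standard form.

ℓ_1(x) = (x + 4)(x - 1)(x - 4) / [(3)·(-2)·(-5)]
       = (x^3 - x^2 - 16x + 16) / (30)

ℓ_1(x) = (1/30)x^3 - (1/30)x^2 - (8/15)x + 8/15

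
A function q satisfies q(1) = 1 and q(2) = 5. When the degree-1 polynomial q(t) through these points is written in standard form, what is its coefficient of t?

Build the Lagrange basis polynomials:
L_0(t) = (t - 2) / [-1] = -t + 2
L_1(t) = (t - 1) / [1] = t - 1
q(t) = 1·L_0 + 5·L_1
Only the coefficient of t is needed; take it from each L_i and combine:
1·(-1) + 5·(1) = 4

4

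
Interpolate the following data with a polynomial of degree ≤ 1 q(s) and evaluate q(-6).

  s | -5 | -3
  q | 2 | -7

13/2

Evaluate each Lagrange basis at s = -6:
L_0(-6) = (-3)/[(-2)] = 3/2
L_1(-6) = (-1)/[(2)] = -1/2
Sum: 2·(3/2) + (-7)·(-1/2) = 13/2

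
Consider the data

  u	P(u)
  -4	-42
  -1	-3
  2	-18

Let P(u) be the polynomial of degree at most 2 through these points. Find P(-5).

Evaluate each Lagrange basis at u = -5:
L_0(-5) = (-4)·(-7)/[(-3)·(-6)] = 14/9
L_1(-5) = (-1)·(-7)/[(3)·(-3)] = -7/9
L_2(-5) = (-1)·(-4)/[(6)·(3)] = 2/9
Sum: (-42)·(14/9) + (-3)·(-7/9) + (-18)·(2/9) = -67

-67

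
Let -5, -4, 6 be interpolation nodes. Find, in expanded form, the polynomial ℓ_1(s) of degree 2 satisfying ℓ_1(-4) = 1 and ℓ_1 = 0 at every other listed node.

ℓ_1(s) = (s + 5)(s - 6) / [(1)·(-10)]
       = (s^2 - s - 30) / (-10)

ℓ_1(s) = -(1/10)s^2 + (1/10)s + 3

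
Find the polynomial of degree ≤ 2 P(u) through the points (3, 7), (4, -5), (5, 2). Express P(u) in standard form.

L_0(u) = (u - 4)(u - 5) / [2] = (1/2)u^2 - (9/2)u + 10
L_1(u) = (u - 3)(u - 5) / [-1] = -u^2 + 8u - 15
L_2(u) = (u - 3)(u - 4) / [2] = (1/2)u^2 - (7/2)u + 6
P(u) = 7·L_0 + (-5)·L_1 + 2·L_2
  7·L_0(u) = (7/2)u^2 - (63/2)u + 70
  (-5)·L_1(u) = 5u^2 - 40u + 75
  2·L_2(u) = u^2 - 7u + 12
Adding term by term: (19/2)u^2 - (157/2)u + 157

P(u) = (19/2)u^2 - (157/2)u + 157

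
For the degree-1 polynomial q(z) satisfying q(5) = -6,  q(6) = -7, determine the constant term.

Build the Lagrange basis polynomials:
L_0(z) = (z - 6) / [-1] = -z + 6
L_1(z) = (z - 5) / [1] = z - 5
q(z) = (-6)·L_0 + (-7)·L_1
Only the constant term is needed; take it from each L_i and combine:
(-6)·(6) + (-7)·(-5) = -1

-1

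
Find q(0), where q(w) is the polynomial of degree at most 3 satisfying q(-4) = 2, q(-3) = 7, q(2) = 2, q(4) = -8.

Using Newton's divided-difference form:
q[-4,-3] = (7 - 2) / (-3 - (-4)) = 5
q[-3,2] = (2 - 7) / (2 - (-3)) = -1
q[2,4] = (-8 - 2) / (4 - 2) = -5
q[-4,-3,2] = (-1 - 5) / (2 - (-4)) = -1
q[-3,2,4] = (-5 - (-1)) / (4 - (-3)) = -4/7
q[-4,-3,2,4] = (-4/7 - (-1)) / (4 - (-4)) = 3/56
q(0) = 2 + 5·(4) + (-1)·(4)·(3) + (3/56)·(4)·(3)·(-2) = 61/7

61/7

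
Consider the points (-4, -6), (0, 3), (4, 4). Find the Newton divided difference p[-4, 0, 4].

p[-4,0] = (3 - (-6)) / (0 - (-4)) = 9/4
p[0,4] = (4 - 3) / (4 - 0) = 1/4
p[-4,0,4] = (1/4 - 9/4) / (4 - (-4)) = -1/4

-1/4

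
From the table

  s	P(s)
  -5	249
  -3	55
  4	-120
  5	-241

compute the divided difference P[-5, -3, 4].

P[-5,-3] = (55 - 249) / (-3 - (-5)) = -97
P[-3,4] = (-120 - 55) / (4 - (-3)) = -25
P[-5,-3,4] = (-25 - (-97)) / (4 - (-5)) = 8

8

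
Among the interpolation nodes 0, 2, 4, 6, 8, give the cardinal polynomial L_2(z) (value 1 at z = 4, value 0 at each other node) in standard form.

L_2(z) = z(z - 2)(z - 6)(z - 8) / [(4)·(2)·(-2)·(-4)]
       = (z^4 - 16z^3 + 76z^2 - 96z) / (64)

L_2(z) = (1/64)z^4 - (1/4)z^3 + (19/16)z^2 - (3/2)z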